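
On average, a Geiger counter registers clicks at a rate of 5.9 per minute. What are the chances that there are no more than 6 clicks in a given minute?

0.6224

With mean μ = 5.9 per minute,
P(N ≤ 6) = Σ_{j=0}^{6} e^(−μ) μ^j/j! ≈ 0.6224.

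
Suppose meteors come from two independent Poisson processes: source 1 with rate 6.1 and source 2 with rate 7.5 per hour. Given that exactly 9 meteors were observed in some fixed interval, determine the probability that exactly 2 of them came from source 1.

Given the total, each event is independently from source 1 with probability p = λ_1/(λ_1+λ_2) = 6.1/13.6 ≈ 0.4485.
So K ~ Binomial(9, 6.1/13.6): P(K = 2) = C(9,2) · (6.1/13.6)^2 · (7.5/13.6)^7 ≈ 0.1123.

0.1123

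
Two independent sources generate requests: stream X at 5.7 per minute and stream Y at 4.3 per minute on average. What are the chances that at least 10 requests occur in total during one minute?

0.5421

Independent Poisson processes superpose: combined rate λ = 5.7 + 4.3 = 10 per minute.
So μ = 10.
P(N ≥ 10) = 1 − P(N ≤ 9) ≈ 0.5421.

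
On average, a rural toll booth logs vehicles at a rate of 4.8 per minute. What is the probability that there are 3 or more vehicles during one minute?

With mean μ = 4.8 per minute,
P(N ≥ 3) = 1 − P(N ≤ 2) = 1 − Σ_{j=0}^{2} e^(−μ) μ^j/j! ≈ 0.8575.

0.8575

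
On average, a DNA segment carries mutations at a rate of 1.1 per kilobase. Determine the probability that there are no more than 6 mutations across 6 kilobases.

0.5108

Over the interval, μ = 1.1 × 6 = 6.6 (6 kilobases).
P(N ≤ 6) = Σ_{j=0}^{6} e^(−μ) μ^j/j! ≈ 0.5108.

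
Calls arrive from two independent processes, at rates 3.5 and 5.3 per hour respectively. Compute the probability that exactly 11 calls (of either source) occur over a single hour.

0.0925

Independent Poisson processes superpose: combined rate λ = 3.5 + 5.3 = 8.8 per hour.
So μ = 8.8.
P(N = 11) = e^(−8.8) · 8.8^11/11! ≈ 0.0925.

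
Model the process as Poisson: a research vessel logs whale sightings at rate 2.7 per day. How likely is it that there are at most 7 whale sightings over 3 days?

0.4391

Over the interval, μ = 2.7 × 3 = 8.1 (3 days).
P(N ≤ 7) = Σ_{j=0}^{7} e^(−μ) μ^j/j! ≈ 0.4391.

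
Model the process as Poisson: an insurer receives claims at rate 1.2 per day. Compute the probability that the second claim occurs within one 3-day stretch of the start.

Over the interval, μ = 1.2 × 3 = 3.6 (a 3-day stretch = 3 days).
The second arrival falls in the interval iff at least 2 events occur there: P(S_2 ≤ t) = P(N ≥ 2) = 1 − P(N ≤ 1) ≈ 0.8743.

0.8743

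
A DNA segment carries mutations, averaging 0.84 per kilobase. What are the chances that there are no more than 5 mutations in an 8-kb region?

0.3379

Over the interval, μ = 0.84 × 8 = 6.72 (an 8-kb region = 8 kilobases).
P(N ≤ 5) = Σ_{j=0}^{5} e^(−μ) μ^j/j! ≈ 0.3379.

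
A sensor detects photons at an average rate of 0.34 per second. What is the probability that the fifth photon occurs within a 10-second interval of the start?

0.2558

Over the interval, μ = 0.34 × 10 = 3.4 (a 10-second interval = 10 seconds).
The fifth arrival falls in the interval iff at least 5 events occur there: P(S_5 ≤ t) = P(N ≥ 5) = 1 − P(N ≤ 4) ≈ 0.2558.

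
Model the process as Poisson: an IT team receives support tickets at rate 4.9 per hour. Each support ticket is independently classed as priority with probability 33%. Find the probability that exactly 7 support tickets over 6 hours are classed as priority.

0.0982

Thinning: the support tickets that are classed as priority themselves form a Poisson process with rate 0.33 × 4.9 = 1.617 per hour.
Over the interval, μ = 1.617 × 6 = 9.702 (6 hours).
P(N = 7) = e^(−9.702) · 9.702^7/7! ≈ 0.0982.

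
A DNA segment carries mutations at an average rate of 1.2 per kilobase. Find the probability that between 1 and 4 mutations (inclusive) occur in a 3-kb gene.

Over the interval, μ = 1.2 × 3 = 3.6 (a 3-kb gene = 3 kilobases).
P(1 ≤ N ≤ 4) = Σ_{j=1}^{4} e^(−3.6) · 3.6^j/j! ≈ 0.6791.

0.6791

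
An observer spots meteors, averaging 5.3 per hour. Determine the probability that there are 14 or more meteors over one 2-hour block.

Over the interval, μ = 5.3 × 2 = 10.6 (a 2-hour block = 2 hours).
P(N ≥ 14) = 1 − P(N ≤ 13) = 1 − Σ_{j=0}^{13} e^(−μ) μ^j/j! ≈ 0.1831.

0.1831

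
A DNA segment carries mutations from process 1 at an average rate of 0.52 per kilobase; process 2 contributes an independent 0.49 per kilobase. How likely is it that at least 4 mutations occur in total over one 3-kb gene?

Independent Poisson processes superpose: combined rate λ = 0.52 + 0.49 = 1.01 per kilobase.
Over the interval, μ = 1.01 × 3 = 3.03 (a 3-kb gene = 3 kilobases).
P(N ≥ 4) = 1 − P(N ≤ 3) ≈ 0.3595.

0.3595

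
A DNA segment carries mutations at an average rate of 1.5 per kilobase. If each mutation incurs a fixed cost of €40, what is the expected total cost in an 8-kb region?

€480

E[N] = 1.5 × 8 = 12 (an 8-kb region = 8 kilobases); E[cost] = 12 × €40 = €480.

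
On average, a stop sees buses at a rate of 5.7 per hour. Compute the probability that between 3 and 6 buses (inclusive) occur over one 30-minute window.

Over the interval, μ = 5.7 × 0.5 = 2.85 (a 30-minute window = 0.5 hours).
P(3 ≤ N ≤ 6) = Σ_{j=3}^{6} e^(−2.85) · 2.85^j/j! ≈ 0.5159.

0.5159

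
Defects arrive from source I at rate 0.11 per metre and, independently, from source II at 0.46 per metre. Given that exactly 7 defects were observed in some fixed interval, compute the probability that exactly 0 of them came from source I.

Given the total, each event is independently from source I with probability p = λ_I/(λ_I+λ_II) = 0.11/0.57 ≈ 0.1930.
So K ~ Binomial(7, 0.11/0.57): P(K = 0) = C(7,0) · (0.11/0.57)^0 · (0.46/0.57)^7 ≈ 0.2229.

0.2229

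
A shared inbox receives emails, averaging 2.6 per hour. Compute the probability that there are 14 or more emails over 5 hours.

Over the interval, μ = 2.6 × 5 = 13 (5 hours).
P(N ≥ 14) = 1 − P(N ≤ 13) = 1 − Σ_{j=0}^{13} e^(−μ) μ^j/j! ≈ 0.4270.

0.4270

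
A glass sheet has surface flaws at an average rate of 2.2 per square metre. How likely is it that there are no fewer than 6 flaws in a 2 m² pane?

Over the interval, μ = 2.2 × 2 = 4.4 (a 2 m² pane = 2 square metres).
P(N ≥ 6) = 1 − P(N ≤ 5) = 1 − Σ_{j=0}^{5} e^(−μ) μ^j/j! ≈ 0.2801.

0.2801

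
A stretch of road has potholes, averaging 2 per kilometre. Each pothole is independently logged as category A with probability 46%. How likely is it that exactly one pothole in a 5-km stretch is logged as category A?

0.0462

Thinning: the potholes that are logged as category A themselves form a Poisson process with rate 0.46 × 2 = 0.92 per kilometre.
Over the interval, μ = 0.92 × 5 = 4.6 (a 5-km stretch = 5 kilometres).
P(N = 1) = e^(−4.6) · 4.6^1/1! ≈ 0.0462.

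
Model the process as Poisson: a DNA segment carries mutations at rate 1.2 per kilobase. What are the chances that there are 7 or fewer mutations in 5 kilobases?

Over the interval, μ = 1.2 × 5 = 6 (5 kilobases).
P(N ≤ 7) = Σ_{j=0}^{7} e^(−μ) μ^j/j! ≈ 0.7440.

0.7440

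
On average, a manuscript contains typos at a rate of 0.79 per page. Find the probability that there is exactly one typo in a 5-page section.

0.0761

Over the interval, μ = 0.79 × 5 = 3.95 (a 5-page section = 5 pages).
P(N = 1) = e^(−μ) μ^1/1! = e^(−3.95) · 3.95^1/1 ≈ 0.0761.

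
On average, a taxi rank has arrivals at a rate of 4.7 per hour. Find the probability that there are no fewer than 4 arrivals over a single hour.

With mean μ = 4.7 per hour,
P(N ≥ 4) = 1 − P(N ≤ 3) = 1 − Σ_{j=0}^{3} e^(−μ) μ^j/j! ≈ 0.6903.

0.6903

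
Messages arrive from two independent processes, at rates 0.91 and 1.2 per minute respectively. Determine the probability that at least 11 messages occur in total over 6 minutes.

Independent Poisson processes superpose: combined rate λ = 0.91 + 1.2 = 2.11 per minute.
Over the interval, μ = 2.11 × 6 = 12.66 (6 minutes).
P(N ≥ 11) = 1 − P(N ≤ 10) ≈ 0.7180.

0.7180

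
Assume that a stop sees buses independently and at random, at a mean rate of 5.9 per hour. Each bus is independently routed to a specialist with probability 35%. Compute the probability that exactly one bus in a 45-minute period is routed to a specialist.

0.3291

Thinning: the buses that are routed to a specialist themselves form a Poisson process with rate 0.35 × 5.9 = 2.065 per hour.
Over the interval, μ = 2.065 × 0.75 = 1.54875 (a 45-minute period = 0.75 hours).
P(N = 1) = e^(−1.54875) · 1.54875^1/1! ≈ 0.3291.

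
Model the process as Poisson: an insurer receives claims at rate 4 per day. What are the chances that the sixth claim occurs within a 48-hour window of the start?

Over the interval, μ = 4 × 2 = 8 (a 48-hour window = 2 days).
The sixth arrival falls in the interval iff at least 6 events occur there: P(S_6 ≤ t) = P(N ≥ 6) = 1 − P(N ≤ 5) ≈ 0.8088.

0.8088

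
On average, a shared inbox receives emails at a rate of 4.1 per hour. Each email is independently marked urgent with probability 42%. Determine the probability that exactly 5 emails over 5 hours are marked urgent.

0.0719

Thinning: the emails that are marked urgent themselves form a Poisson process with rate 0.42 × 4.1 = 1.722 per hour.
Over the interval, μ = 1.722 × 5 = 8.61 (5 hours).
P(N = 5) = e^(−8.61) · 8.61^5/5! ≈ 0.0719.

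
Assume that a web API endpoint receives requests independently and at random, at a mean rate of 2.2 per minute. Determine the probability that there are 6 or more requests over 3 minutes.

Over the interval, μ = 2.2 × 3 = 6.6 (3 minutes).
P(N ≥ 6) = 1 − P(N ≤ 5) = 1 − Σ_{j=0}^{5} e^(−μ) μ^j/j! ≈ 0.6453.

0.6453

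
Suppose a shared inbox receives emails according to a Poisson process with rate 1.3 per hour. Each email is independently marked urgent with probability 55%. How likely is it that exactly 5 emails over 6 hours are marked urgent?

Thinning: the emails that are marked urgent themselves form a Poisson process with rate 0.55 × 1.3 = 0.715 per hour.
Over the interval, μ = 0.715 × 6 = 4.29 (6 hours).
P(N = 5) = e^(−4.29) · 4.29^5/5! ≈ 0.1660.

0.1660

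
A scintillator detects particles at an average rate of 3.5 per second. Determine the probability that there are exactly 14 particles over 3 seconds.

Over the interval, μ = 3.5 × 3 = 10.5 (3 seconds).
P(N = 14) = e^(−μ) μ^14/14! = e^(−10.5) · 10.5^14/87178291200 ≈ 0.0625.

0.0625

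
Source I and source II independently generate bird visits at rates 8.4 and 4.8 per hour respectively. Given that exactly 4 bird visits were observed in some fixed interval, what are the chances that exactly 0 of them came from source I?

0.0175

Given the total, each event is independently from source I with probability p = λ_I/(λ_I+λ_II) = 8.4/13.2 ≈ 0.6364.
So K ~ Binomial(4, 8.4/13.2): P(K = 0) = C(4,0) · (8.4/13.2)^0 · (4.8/13.2)^4 ≈ 0.0175.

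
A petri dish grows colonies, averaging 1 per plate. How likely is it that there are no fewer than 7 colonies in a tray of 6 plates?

Over the interval, μ = 1 × 6 = 6 (a tray of 6 plates = 6 plates).
P(N ≥ 7) = 1 − P(N ≤ 6) = 1 − Σ_{j=0}^{6} e^(−μ) μ^j/j! ≈ 0.3937.

0.3937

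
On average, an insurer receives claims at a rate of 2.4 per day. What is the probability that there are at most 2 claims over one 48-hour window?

Over the interval, μ = 2.4 × 2 = 4.8 (a 48-hour window = 2 days).
P(N ≤ 2) = Σ_{j=0}^{2} e^(−μ) μ^j/j! ≈ 0.1425.

0.1425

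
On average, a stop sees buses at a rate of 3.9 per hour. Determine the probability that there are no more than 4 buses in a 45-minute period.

0.8277

Over the interval, μ = 3.9 × 0.75 = 2.925 (a 45-minute period = 0.75 hours).
P(N ≤ 4) = Σ_{j=0}^{4} e^(−μ) μ^j/j! ≈ 0.8277.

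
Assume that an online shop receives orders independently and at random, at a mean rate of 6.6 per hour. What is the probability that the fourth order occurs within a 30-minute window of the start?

0.4197

Over the interval, μ = 6.6 × 0.5 = 3.3 (a 30-minute window = 0.5 hours).
The fourth arrival falls in the interval iff at least 4 events occur there: P(S_4 ≤ t) = P(N ≥ 4) = 1 − P(N ≤ 3) ≈ 0.4197.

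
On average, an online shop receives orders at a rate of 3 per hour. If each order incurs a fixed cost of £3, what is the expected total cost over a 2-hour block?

E[N] = 3 × 2 = 6 (a 2-hour block = 2 hours); E[cost] = 6 × £3 = £18.

£18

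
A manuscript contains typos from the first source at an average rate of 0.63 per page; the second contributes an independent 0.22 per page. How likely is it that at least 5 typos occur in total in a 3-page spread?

0.1156

Independent Poisson processes superpose: combined rate λ = 0.63 + 0.22 = 0.85 per page.
Over the interval, μ = 0.85 × 3 = 2.55 (a 3-page spread = 3 pages).
P(N ≥ 5) = 1 − P(N ≤ 4) ≈ 0.1156.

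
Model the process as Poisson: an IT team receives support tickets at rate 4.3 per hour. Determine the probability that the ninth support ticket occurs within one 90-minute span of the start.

0.2025

Over the interval, μ = 4.3 × 1.5 = 6.45 (a 90-minute span = 1.5 hours).
The ninth arrival falls in the interval iff at least 9 events occur there: P(S_9 ≤ t) = P(N ≥ 9) = 1 − P(N ≤ 8) ≈ 0.2025.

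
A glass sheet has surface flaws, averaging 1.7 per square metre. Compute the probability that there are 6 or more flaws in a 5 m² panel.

0.8504

Over the interval, μ = 1.7 × 5 = 8.5 (a 5 m² panel = 5 square metres).
P(N ≥ 6) = 1 − P(N ≤ 5) = 1 − Σ_{j=0}^{5} e^(−μ) μ^j/j! ≈ 0.8504.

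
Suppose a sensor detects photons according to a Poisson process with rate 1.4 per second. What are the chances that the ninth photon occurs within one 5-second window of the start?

Over the interval, μ = 1.4 × 5 = 7 (a 5-second window = 5 seconds).
The ninth arrival falls in the interval iff at least 9 events occur there: P(S_9 ≤ t) = P(N ≥ 9) = 1 − P(N ≤ 8) ≈ 0.2709.

0.2709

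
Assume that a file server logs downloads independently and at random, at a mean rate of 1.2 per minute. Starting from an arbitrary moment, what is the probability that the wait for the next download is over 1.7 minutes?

0.1300

The wait for the next event is exponential with rate λ = 1.2 per minute.
P(T > 1.7) = e^(−λt) = e^(−1.2 × 1.7) = e^(−2.04) ≈ 0.1300.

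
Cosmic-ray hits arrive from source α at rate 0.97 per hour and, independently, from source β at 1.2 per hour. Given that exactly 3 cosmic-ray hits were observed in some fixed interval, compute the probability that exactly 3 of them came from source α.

Given the total, each event is independently from source α with probability p = λ_α/(λ_α+λ_β) = 0.97/2.17 ≈ 0.4470.
So K ~ Binomial(3, 0.97/2.17): P(K = 3) = C(3,3) · (0.97/2.17)^3 · (1.2/2.17)^0 ≈ 0.0893.

0.0893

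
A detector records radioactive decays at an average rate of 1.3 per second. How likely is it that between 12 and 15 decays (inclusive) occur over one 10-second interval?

Over the interval, μ = 1.3 × 10 = 13 (a 10-second interval = 10 seconds).
P(12 ≤ N ≤ 15) = Σ_{j=12}^{15} e^(−13) · 13^j/j! ≈ 0.4104.

0.4104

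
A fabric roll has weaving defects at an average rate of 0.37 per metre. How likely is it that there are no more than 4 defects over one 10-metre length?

0.6872

Over the interval, μ = 0.37 × 10 = 3.7 (a 10-metre length = 10 metres).
P(N ≤ 4) = Σ_{j=0}^{4} e^(−μ) μ^j/j! ≈ 0.6872.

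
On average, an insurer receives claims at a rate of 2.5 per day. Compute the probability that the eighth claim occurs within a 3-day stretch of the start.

Over the interval, μ = 2.5 × 3 = 7.5 (a 3-day stretch = 3 days).
The eighth arrival falls in the interval iff at least 8 events occur there: P(S_8 ≤ t) = P(N ≥ 8) = 1 − P(N ≤ 7) ≈ 0.4754.

0.4754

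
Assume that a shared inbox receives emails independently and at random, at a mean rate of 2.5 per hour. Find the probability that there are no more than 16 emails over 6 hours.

Over the interval, μ = 2.5 × 6 = 15 (6 hours).
P(N ≤ 16) = Σ_{j=0}^{16} e^(−μ) μ^j/j! ≈ 0.6641.

0.6641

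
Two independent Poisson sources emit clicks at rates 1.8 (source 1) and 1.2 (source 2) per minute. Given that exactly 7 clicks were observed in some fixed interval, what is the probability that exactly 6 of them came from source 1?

Given the total, each event is independently from source 1 with probability p = λ_1/(λ_1+λ_2) = 1.8/3 = 0.6000.
So K ~ Binomial(7, 1.8/3): P(K = 6) = C(7,6) · (1.8/3)^6 · (1.2/3)^1 ≈ 0.1306.

0.1306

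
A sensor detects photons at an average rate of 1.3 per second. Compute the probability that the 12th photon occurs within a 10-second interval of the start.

Over the interval, μ = 1.3 × 10 = 13 (a 10-second interval = 10 seconds).
The 12th arrival falls in the interval iff at least 12 events occur there: P(S_12 ≤ t) = P(N ≥ 12) = 1 − P(N ≤ 11) ≈ 0.6468.

0.6468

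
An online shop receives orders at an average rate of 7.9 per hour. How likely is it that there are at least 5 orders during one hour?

With mean μ = 7.9 per hour,
P(N ≥ 5) = 1 − P(N ≤ 4) = 1 − Σ_{j=0}^{4} e^(−μ) μ^j/j! ≈ 0.8945.

0.8945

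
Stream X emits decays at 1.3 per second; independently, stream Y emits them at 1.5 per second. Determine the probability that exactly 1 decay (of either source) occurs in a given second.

0.1703

Independent Poisson processes superpose: combined rate λ = 1.3 + 1.5 = 2.8 per second.
So μ = 2.8.
P(N = 1) = e^(−2.8) · 2.8^1/1! ≈ 0.1703.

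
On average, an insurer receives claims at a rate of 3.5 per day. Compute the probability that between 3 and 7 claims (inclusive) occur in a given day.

With mean μ = 3.5 per day,
P(3 ≤ N ≤ 7) = Σ_{j=3}^{7} e^(−3.5) · 3.5^j/j! ≈ 0.6524.

0.6524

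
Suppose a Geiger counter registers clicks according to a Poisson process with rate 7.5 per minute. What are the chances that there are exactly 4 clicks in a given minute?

0.0729

With mean μ = 7.5 per minute,
P(N = 4) = e^(−μ) μ^4/4! = e^(−7.5) · 7.5^4/24 ≈ 0.0729.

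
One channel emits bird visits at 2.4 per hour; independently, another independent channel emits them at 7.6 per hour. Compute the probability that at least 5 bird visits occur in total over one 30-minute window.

Independent Poisson processes superpose: combined rate λ = 2.4 + 7.6 = 10 per hour.
Over the interval, μ = 10 × 0.5 = 5 (a 30-minute window = 0.5 hours).
P(N ≥ 5) = 1 − P(N ≤ 4) ≈ 0.5595.

0.5595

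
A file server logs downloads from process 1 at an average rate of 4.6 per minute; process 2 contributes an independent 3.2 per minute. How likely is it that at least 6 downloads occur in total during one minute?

Independent Poisson processes superpose: combined rate λ = 4.6 + 3.2 = 7.8 per minute.
So μ = 7.8.
P(N ≥ 6) = 1 − P(N ≤ 5) ≈ 0.7897.

0.7897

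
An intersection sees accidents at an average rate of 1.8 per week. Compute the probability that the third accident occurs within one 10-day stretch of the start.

0.4744

Over the interval, μ = 1.8 × 10/7 ≈ 2.57143 (a 10-day stretch = 10/7 weeks).
The third arrival falls in the interval iff at least 3 events occur there: P(S_3 ≤ t) = P(N ≥ 3) = 1 − P(N ≤ 2) ≈ 0.4744.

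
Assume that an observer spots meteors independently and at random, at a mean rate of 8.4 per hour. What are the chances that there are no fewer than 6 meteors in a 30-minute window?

0.2469

Over the interval, μ = 8.4 × 0.5 = 4.2 (a 30-minute window = 0.5 hours).
P(N ≥ 6) = 1 − P(N ≤ 5) = 1 − Σ_{j=0}^{5} e^(−μ) μ^j/j! ≈ 0.2469.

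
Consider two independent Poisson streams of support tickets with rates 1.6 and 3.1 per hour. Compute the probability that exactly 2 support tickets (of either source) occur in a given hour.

0.1005

Independent Poisson processes superpose: combined rate λ = 1.6 + 3.1 = 4.7 per hour.
So μ = 4.7.
P(N = 2) = e^(−4.7) · 4.7^2/2! ≈ 0.1005.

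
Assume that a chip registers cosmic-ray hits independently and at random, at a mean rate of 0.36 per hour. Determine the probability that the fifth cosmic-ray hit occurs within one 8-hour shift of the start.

Over the interval, μ = 0.36 × 8 = 2.88 (an 8-hour shift = 8 hours).
The fifth arrival falls in the interval iff at least 5 events occur there: P(S_5 ≤ t) = P(N ≥ 5) = 1 − P(N ≤ 4) ≈ 0.1650.

0.1650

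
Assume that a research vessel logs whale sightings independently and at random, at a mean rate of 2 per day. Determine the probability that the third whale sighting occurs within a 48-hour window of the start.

0.7619

Over the interval, μ = 2 × 2 = 4 (a 48-hour window = 2 days).
The third arrival falls in the interval iff at least 3 events occur there: P(S_3 ≤ t) = P(N ≥ 3) = 1 − P(N ≤ 2) ≈ 0.7619.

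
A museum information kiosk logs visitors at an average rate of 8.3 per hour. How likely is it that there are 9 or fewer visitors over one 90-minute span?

0.2053

Over the interval, μ = 8.3 × 1.5 = 12.45 (a 90-minute span = 1.5 hours).
P(N ≤ 9) = Σ_{j=0}^{9} e^(−μ) μ^j/j! ≈ 0.2053.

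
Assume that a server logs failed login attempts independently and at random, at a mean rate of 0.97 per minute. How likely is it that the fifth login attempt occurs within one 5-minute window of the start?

0.5328

Over the interval, μ = 0.97 × 5 = 4.85 (a 5-minute window = 5 minutes).
The fifth arrival falls in the interval iff at least 5 events occur there: P(S_5 ≤ t) = P(N ≥ 5) = 1 − P(N ≤ 4) ≈ 0.5328.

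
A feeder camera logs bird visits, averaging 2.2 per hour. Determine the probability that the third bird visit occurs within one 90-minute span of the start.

Over the interval, μ = 2.2 × 1.5 = 3.3 (a 90-minute span = 1.5 hours).
The third arrival falls in the interval iff at least 3 events occur there: P(S_3 ≤ t) = P(N ≥ 3) = 1 − P(N ≤ 2) ≈ 0.6406.

0.6406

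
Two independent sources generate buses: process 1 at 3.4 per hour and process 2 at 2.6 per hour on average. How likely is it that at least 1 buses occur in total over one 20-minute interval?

0.8647

Independent Poisson processes superpose: combined rate λ = 3.4 + 2.6 = 6 per hour.
Over the interval, μ = 6 × 1/3 = 2 (a 20-minute interval = 1/3 hours).
P(N ≥ 1) = 1 − P(N ≤ 0) ≈ 0.8647.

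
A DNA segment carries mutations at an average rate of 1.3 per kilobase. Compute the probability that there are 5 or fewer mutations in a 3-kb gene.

0.8006

Over the interval, μ = 1.3 × 3 = 3.9 (a 3-kb gene = 3 kilobases).
P(N ≤ 5) = Σ_{j=0}^{5} e^(−μ) μ^j/j! ≈ 0.8006.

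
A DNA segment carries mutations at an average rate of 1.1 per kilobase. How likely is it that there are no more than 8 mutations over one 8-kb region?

Over the interval, μ = 1.1 × 8 = 8.8 (an 8-kb region = 8 kilobases).
P(N ≤ 8) = Σ_{j=0}^{8} e^(−μ) μ^j/j! ≈ 0.4823.

0.4823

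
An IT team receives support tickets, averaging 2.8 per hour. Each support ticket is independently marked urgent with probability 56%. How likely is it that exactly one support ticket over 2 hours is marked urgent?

0.1363

Thinning: the support tickets that are marked urgent themselves form a Poisson process with rate 0.56 × 2.8 = 1.568 per hour.
Over the interval, μ = 1.568 × 2 = 3.136 (2 hours).
P(N = 1) = e^(−3.136) · 3.136^1/1! ≈ 0.1363.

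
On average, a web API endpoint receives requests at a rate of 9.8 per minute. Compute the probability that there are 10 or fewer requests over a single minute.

With mean μ = 9.8 per minute,
P(N ≤ 10) = Σ_{j=0}^{10} e^(−μ) μ^j/j! ≈ 0.6080.

0.6080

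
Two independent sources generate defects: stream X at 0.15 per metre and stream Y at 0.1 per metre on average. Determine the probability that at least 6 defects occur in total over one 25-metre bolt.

Independent Poisson processes superpose: combined rate λ = 0.15 + 0.1 = 0.25 per metre.
Over the interval, μ = 0.25 × 25 = 6.25 (a 25-metre bolt = 25 metres).
P(N ≥ 6) = 1 − P(N ≤ 5) ≈ 0.5936.

0.5936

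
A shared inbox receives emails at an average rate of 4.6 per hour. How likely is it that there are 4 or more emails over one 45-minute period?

Over the interval, μ = 4.6 × 0.75 = 3.45 (a 45-minute period = 0.75 hours).
P(N ≥ 4) = 1 − P(N ≤ 3) = 1 − Σ_{j=0}^{3} e^(−μ) μ^j/j! ≈ 0.4525.

0.4525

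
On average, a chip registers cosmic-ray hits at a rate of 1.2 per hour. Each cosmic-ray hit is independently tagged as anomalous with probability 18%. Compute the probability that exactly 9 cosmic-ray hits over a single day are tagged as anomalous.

0.0418

Thinning: the cosmic-ray hits that are tagged as anomalous themselves form a Poisson process with rate 0.18 × 1.2 = 0.216 per hour.
Over the interval, μ = 0.216 × 24 = 5.184 (a day = 24 hours).
P(N = 9) = e^(−5.184) · 5.184^9/9! ≈ 0.0418.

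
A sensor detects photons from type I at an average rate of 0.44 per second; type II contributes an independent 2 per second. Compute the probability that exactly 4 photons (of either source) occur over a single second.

0.1287

Independent Poisson processes superpose: combined rate λ = 0.44 + 2 = 2.44 per second.
So μ = 2.44.
P(N = 4) = e^(−2.44) · 2.44^4/4! ≈ 0.1287.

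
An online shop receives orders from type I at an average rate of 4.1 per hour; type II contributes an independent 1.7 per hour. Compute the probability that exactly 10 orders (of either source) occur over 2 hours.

Independent Poisson processes superpose: combined rate λ = 4.1 + 1.7 = 5.8 per hour.
Over the interval, μ = 5.8 × 2 = 11.6 (2 hours).
P(N = 10) = e^(−11.6) · 11.6^10/10! ≈ 0.1114.

0.1114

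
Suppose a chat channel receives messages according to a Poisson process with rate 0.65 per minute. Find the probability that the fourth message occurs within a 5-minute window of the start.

0.4086

Over the interval, μ = 0.65 × 5 = 3.25 (a 5-minute window = 5 minutes).
The fourth arrival falls in the interval iff at least 4 events occur there: P(S_4 ≤ t) = P(N ≥ 4) = 1 − P(N ≤ 3) ≈ 0.4086.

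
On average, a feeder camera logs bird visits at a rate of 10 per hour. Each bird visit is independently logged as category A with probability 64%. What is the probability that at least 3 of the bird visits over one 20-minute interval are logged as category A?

0.3594

Thinning: the bird visits that are logged as category A themselves form a Poisson process with rate 0.64 × 10 = 6.4 per hour.
Over the interval, μ = 6.4 × 1/3 ≈ 2.13333 (a 20-minute interval = 1/3 hours).
P(N ≥ 3) = 1 − P(N ≤ 2) ≈ 0.3594.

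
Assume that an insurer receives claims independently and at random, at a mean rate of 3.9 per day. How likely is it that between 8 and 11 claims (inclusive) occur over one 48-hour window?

0.4208

Over the interval, μ = 3.9 × 2 = 7.8 (a 48-hour window = 2 days).
P(8 ≤ N ≤ 11) = Σ_{j=8}^{11} e^(−7.8) · 7.8^j/j! ≈ 0.4208.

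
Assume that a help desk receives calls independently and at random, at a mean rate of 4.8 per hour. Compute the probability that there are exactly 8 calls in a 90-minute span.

Over the interval, μ = 4.8 × 1.5 = 7.2 (a 90-minute span = 1.5 hours).
P(N = 8) = e^(−μ) μ^8/8! = e^(−7.2) · 7.2^8/40320 ≈ 0.1337.

0.1337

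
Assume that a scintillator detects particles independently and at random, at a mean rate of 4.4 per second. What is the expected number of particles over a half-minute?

E[N] = λt = 4.4 × 30 = 132 (a half-minute = 30 seconds).

132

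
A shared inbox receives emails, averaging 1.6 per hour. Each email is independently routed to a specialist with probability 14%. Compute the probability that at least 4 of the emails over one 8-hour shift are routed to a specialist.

Thinning: the emails that are routed to a specialist themselves form a Poisson process with rate 0.14 × 1.6 = 0.224 per hour.
Over the interval, μ = 0.224 × 8 = 1.792 (an 8-hour shift = 8 hours).
P(N ≥ 4) = 1 − P(N ≤ 3) ≈ 0.1074.

0.1074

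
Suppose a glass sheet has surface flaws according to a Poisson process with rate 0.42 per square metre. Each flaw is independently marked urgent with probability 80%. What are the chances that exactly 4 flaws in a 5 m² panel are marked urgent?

0.0619

Thinning: the flaws that are marked urgent themselves form a Poisson process with rate 0.8 × 0.42 = 0.336 per square metre.
Over the interval, μ = 0.336 × 5 = 1.68 (a 5 m² panel = 5 square metres).
P(N = 4) = e^(−1.68) · 1.68^4/4! ≈ 0.0619.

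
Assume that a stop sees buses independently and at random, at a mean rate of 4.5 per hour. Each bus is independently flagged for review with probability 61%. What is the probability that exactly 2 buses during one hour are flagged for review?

0.2421

Thinning: the buses that are flagged for review themselves form a Poisson process with rate 0.61 × 4.5 = 2.745 per hour.
So μ = 2.745.
P(N = 2) = e^(−2.745) · 2.745^2/2! ≈ 0.2421.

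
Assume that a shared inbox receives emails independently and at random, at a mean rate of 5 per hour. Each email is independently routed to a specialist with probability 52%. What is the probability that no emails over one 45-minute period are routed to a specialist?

Thinning: the emails that are routed to a specialist themselves form a Poisson process with rate 0.52 × 5 = 2.6 per hour.
Over the interval, μ = 2.6 × 0.75 = 1.95 (a 45-minute period = 0.75 hours).
P(N = 0) = e^(−1.95) · 1.95^0/0! ≈ 0.1423.

0.1423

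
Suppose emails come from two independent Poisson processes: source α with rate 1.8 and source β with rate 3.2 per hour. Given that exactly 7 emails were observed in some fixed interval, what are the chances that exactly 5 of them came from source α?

Given the total, each event is independently from source α with probability p = λ_α/(λ_α+λ_β) = 1.8/5 = 0.3600.
So K ~ Binomial(7, 1.8/5): P(K = 5) = C(7,5) · (1.8/5)^5 · (3.2/5)^2 ≈ 0.0520.

0.0520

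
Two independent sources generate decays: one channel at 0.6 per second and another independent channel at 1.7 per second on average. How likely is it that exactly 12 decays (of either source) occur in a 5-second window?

Independent Poisson processes superpose: combined rate λ = 0.6 + 1.7 = 2.3 per second.
Over the interval, μ = 2.3 × 5 = 11.5 (a 5-second window = 5 seconds).
P(N = 12) = e^(−11.5) · 11.5^12/12! ≈ 0.1131.

0.1131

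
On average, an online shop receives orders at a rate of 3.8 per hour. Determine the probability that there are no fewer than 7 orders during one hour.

0.0909

With mean μ = 3.8 per hour,
P(N ≥ 7) = 1 − P(N ≤ 6) = 1 − Σ_{j=0}^{6} e^(−μ) μ^j/j! ≈ 0.0909.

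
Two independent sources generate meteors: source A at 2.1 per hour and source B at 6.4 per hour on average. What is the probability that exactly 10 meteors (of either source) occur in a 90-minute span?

Independent Poisson processes superpose: combined rate λ = 2.1 + 6.4 = 8.5 per hour.
Over the interval, μ = 8.5 × 1.5 = 12.75 (a 90-minute span = 1.5 hours).
P(N = 10) = e^(−12.75) · 12.75^10/10! ≈ 0.0908.

0.0908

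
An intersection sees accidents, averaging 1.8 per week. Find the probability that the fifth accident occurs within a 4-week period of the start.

0.8445

Over the interval, μ = 1.8 × 4 = 7.2 (a 4-week period = 4 weeks).
The fifth arrival falls in the interval iff at least 5 events occur there: P(S_5 ≤ t) = P(N ≥ 5) = 1 − P(N ≤ 4) ≈ 0.8445.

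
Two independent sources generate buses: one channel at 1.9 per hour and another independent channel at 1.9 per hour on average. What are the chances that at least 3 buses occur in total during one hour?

Independent Poisson processes superpose: combined rate λ = 1.9 + 1.9 = 3.8 per hour.
So μ = 3.8.
P(N ≥ 3) = 1 − P(N ≤ 2) ≈ 0.7311.

0.7311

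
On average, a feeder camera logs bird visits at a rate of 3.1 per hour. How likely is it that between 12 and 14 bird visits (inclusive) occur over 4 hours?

0.3180

Over the interval, μ = 3.1 × 4 = 12.4 (4 hours).
P(12 ≤ N ≤ 14) = Σ_{j=12}^{14} e^(−12.4) · 12.4^j/j! ≈ 0.3180.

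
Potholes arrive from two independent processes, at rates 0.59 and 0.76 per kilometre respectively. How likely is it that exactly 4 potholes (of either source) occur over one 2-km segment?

Independent Poisson processes superpose: combined rate λ = 0.59 + 0.76 = 1.35 per kilometre.
Over the interval, μ = 1.35 × 2 = 2.7 (a 2-km segment = 2 kilometres).
P(N = 4) = e^(−2.7) · 2.7^4/4! ≈ 0.1488.

0.1488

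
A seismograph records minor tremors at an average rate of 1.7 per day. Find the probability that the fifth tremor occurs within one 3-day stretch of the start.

0.5769

Over the interval, μ = 1.7 × 3 = 5.1 (a 3-day stretch = 3 days).
The fifth arrival falls in the interval iff at least 5 events occur there: P(S_5 ≤ t) = P(N ≥ 5) = 1 − P(N ≤ 4) ≈ 0.5769.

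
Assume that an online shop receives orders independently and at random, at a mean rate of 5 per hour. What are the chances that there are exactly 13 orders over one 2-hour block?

0.0729

Over the interval, μ = 5 × 2 = 10 (a 2-hour block = 2 hours).
P(N = 13) = e^(−μ) μ^13/13! = e^(−10) · 10^13/6227020800 ≈ 0.0729.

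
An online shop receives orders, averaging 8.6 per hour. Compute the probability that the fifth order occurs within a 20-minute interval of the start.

Over the interval, μ = 8.6 × 1/3 ≈ 2.86667 (a 20-minute interval = 1/3 hours).
The fifth arrival falls in the interval iff at least 5 events occur there: P(S_5 ≤ t) = P(N ≥ 5) = 1 − P(N ≤ 4) ≈ 0.1629.

0.1629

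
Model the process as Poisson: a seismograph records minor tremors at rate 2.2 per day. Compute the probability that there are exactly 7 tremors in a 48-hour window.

Over the interval, μ = 2.2 × 2 = 4.4 (a 48-hour window = 2 days).
P(N = 7) = e^(−μ) μ^7/7! = e^(−4.4) · 4.4^7/5040 ≈ 0.0778.

0.0778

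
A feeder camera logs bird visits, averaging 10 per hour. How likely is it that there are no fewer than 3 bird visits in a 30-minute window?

Over the interval, μ = 10 × 0.5 = 5 (a 30-minute window = 0.5 hours).
P(N ≥ 3) = 1 − P(N ≤ 2) = 1 − Σ_{j=0}^{2} e^(−μ) μ^j/j! ≈ 0.8753.

0.8753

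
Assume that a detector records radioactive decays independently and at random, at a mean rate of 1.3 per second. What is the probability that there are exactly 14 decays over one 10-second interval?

0.1021

Over the interval, μ = 1.3 × 10 = 13 (a 10-second interval = 10 seconds).
P(N = 14) = e^(−μ) μ^14/14! = e^(−13) · 13^14/87178291200 ≈ 0.1021.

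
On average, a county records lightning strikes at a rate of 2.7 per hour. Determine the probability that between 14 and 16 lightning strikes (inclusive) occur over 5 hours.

0.2793

Over the interval, μ = 2.7 × 5 = 13.5 (5 hours).
P(14 ≤ N ≤ 16) = Σ_{j=14}^{16} e^(−13.5) · 13.5^j/j! ≈ 0.2793.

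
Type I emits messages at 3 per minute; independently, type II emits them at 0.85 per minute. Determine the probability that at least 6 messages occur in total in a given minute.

0.1919

Independent Poisson processes superpose: combined rate λ = 3 + 0.85 = 3.85 per minute.
So μ = 3.85.
P(N ≥ 6) = 1 − P(N ≤ 5) ≈ 0.1919.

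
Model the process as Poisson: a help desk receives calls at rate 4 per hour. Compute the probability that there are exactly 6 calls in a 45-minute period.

Over the interval, μ = 4 × 0.75 = 3 (a 45-minute period = 0.75 hours).
P(N = 6) = e^(−μ) μ^6/6! = e^(−3) · 3^6/720 ≈ 0.0504.

0.0504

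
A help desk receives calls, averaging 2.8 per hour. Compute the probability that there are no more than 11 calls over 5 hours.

0.2600

Over the interval, μ = 2.8 × 5 = 14 (5 hours).
P(N ≤ 11) = Σ_{j=0}^{11} e^(−μ) μ^j/j! ≈ 0.2600.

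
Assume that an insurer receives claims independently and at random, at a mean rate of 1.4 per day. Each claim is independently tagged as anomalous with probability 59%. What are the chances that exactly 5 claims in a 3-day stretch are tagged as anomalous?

Thinning: the claims that are tagged as anomalous themselves form a Poisson process with rate 0.59 × 1.4 = 0.826 per day.
Over the interval, μ = 0.826 × 3 = 2.478 (a 3-day stretch = 3 days).
P(N = 5) = e^(−2.478) · 2.478^5/5! ≈ 0.0653.

0.0653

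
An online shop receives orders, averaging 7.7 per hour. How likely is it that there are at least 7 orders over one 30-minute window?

0.0956

Over the interval, μ = 7.7 × 0.5 = 3.85 (a 30-minute window = 0.5 hours).
P(N ≥ 7) = 1 − P(N ≤ 6) = 1 − Σ_{j=0}^{6} e^(−μ) μ^j/j! ≈ 0.0956.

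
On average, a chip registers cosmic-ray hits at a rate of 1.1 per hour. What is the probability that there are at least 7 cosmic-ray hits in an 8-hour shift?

Over the interval, μ = 1.1 × 8 = 8.8 (an 8-hour shift = 8 hours).
P(N ≥ 7) = 1 − P(N ≤ 6) = 1 − Σ_{j=0}^{6} e^(−μ) μ^j/j! ≈ 0.7744.

0.7744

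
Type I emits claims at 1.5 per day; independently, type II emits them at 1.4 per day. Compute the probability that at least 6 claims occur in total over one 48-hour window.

0.5217

Independent Poisson processes superpose: combined rate λ = 1.5 + 1.4 = 2.9 per day.
Over the interval, μ = 2.9 × 2 = 5.8 (a 48-hour window = 2 days).
P(N ≥ 6) = 1 − P(N ≤ 5) ≈ 0.5217.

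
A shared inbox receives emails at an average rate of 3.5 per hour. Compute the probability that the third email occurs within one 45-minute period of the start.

Over the interval, μ = 3.5 × 0.75 = 2.625 (a 45-minute period = 0.75 hours).
The third arrival falls in the interval iff at least 3 events occur there: P(S_3 ≤ t) = P(N ≥ 3) = 1 − P(N ≤ 2) ≈ 0.4878.

0.4878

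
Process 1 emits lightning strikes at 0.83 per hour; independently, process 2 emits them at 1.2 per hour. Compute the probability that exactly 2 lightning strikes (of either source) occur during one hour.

Independent Poisson processes superpose: combined rate λ = 0.83 + 1.2 = 2.03 per hour.
So μ = 2.03.
P(N = 2) = e^(−2.03) · 2.03^2/2! ≈ 0.2706.

0.2706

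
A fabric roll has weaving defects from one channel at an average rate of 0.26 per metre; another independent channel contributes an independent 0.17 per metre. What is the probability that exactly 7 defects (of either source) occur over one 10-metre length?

Independent Poisson processes superpose: combined rate λ = 0.26 + 0.17 = 0.43 per metre.
Over the interval, μ = 0.43 × 10 = 4.3 (a 10-metre length = 10 metres).
P(N = 7) = e^(−4.3) · 4.3^7/7! ≈ 0.0732.

0.0732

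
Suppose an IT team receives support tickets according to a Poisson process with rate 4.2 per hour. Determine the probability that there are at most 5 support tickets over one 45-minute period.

0.9002

Over the interval, μ = 4.2 × 0.75 = 3.15 (a 45-minute period = 0.75 hours).
P(N ≤ 5) = Σ_{j=0}^{5} e^(−μ) μ^j/j! ≈ 0.9002.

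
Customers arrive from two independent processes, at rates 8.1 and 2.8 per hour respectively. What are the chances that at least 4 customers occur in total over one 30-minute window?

0.7926

Independent Poisson processes superpose: combined rate λ = 8.1 + 2.8 = 10.9 per hour.
Over the interval, μ = 10.9 × 0.5 = 5.45 (a 30-minute window = 0.5 hours).
P(N ≥ 4) = 1 − P(N ≤ 3) ≈ 0.7926.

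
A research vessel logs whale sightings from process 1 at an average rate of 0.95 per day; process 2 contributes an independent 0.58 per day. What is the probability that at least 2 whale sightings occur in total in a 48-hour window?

0.8096

Independent Poisson processes superpose: combined rate λ = 0.95 + 0.58 = 1.53 per day.
Over the interval, μ = 1.53 × 2 = 3.06 (a 48-hour window = 2 days).
P(N ≥ 2) = 1 − P(N ≤ 1) ≈ 0.8096.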